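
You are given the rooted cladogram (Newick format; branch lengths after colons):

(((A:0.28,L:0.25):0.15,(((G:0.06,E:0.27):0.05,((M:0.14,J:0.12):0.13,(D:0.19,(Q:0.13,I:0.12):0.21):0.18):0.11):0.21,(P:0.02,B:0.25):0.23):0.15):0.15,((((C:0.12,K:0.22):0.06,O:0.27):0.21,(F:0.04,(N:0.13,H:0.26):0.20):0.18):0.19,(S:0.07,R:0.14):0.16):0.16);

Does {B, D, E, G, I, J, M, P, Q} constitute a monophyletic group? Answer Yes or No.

Yes

The most recent common ancestor of these taxa subtends (((G,E),((M,J),(D,(Q,I)))),(P,B)).
That clade has exactly 9 tips — every listed taxon and nothing else — so the group is monophyletic.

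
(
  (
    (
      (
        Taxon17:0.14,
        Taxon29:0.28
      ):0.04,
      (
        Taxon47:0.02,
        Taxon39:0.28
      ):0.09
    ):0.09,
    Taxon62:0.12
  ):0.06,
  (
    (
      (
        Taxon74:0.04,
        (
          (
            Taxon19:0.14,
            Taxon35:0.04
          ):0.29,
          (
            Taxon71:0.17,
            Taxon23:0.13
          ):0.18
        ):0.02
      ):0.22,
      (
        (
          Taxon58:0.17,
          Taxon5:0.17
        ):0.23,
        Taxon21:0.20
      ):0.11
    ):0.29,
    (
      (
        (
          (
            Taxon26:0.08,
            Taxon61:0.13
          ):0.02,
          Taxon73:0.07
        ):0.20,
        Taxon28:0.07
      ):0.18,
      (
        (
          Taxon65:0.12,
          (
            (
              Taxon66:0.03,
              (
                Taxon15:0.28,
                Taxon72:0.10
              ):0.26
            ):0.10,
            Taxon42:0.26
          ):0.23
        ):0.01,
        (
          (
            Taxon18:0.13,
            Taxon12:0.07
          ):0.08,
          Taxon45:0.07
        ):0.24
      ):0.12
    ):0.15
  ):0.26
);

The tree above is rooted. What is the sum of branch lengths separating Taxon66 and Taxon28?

The path runs Taxon66 → … → MRCA → … → Taxon28; the MRCA is the node subtending ((((Taxon26,Taxon61),Taxon73),Taxon28),((Taxon65,((Taxon66,(Taxon15,Taxon72)),Taxon42)),((Taxon18,Taxon12),Taxon45))).
Branch lengths along that path: 0.03 + 0.10 + 0.23 + 0.01 + 0.12 + 0.18 + 0.07 = 0.74.

0.74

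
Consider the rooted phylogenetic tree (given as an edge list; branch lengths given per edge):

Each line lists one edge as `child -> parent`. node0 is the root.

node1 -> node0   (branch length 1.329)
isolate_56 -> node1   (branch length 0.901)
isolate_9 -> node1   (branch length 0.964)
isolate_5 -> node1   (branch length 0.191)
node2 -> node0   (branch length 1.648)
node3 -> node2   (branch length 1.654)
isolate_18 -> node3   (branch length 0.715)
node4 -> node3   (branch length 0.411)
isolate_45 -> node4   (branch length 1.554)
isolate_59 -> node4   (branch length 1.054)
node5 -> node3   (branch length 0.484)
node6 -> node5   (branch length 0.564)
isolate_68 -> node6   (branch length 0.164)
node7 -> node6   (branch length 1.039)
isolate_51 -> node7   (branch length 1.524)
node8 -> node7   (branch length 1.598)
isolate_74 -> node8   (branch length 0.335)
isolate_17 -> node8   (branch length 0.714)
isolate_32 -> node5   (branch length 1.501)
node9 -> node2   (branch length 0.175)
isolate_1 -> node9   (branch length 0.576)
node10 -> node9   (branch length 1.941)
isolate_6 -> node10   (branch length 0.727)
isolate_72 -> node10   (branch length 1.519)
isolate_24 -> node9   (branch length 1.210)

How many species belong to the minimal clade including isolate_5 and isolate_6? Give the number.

15

The MRCA of isolate_5 and isolate_6 is the root, so the clade is the entire tree.
That clade contains 15 terminal taxa: isolate_1, isolate_17, isolate_18, isolate_24, isolate_32, isolate_45, isolate_5, isolate_51, isolate_56, isolate_59, isolate_6, isolate_68, isolate_72, isolate_74, isolate_9.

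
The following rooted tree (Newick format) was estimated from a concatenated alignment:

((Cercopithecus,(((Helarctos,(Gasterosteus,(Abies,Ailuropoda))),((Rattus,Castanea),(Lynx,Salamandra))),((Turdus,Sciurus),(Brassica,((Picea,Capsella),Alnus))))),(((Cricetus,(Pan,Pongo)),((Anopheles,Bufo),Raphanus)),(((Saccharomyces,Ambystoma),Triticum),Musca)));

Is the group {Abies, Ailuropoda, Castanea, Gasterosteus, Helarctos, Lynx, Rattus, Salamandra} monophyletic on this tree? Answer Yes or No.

Yes

The most recent common ancestor of these taxa subtends ((Helarctos,(Gasterosteus,(Abies,Ailuropoda))),((Rattus,Castanea),(Lynx,Salamandra))).
That clade has exactly 8 tips — every listed taxon and nothing else — so the group is monophyletic.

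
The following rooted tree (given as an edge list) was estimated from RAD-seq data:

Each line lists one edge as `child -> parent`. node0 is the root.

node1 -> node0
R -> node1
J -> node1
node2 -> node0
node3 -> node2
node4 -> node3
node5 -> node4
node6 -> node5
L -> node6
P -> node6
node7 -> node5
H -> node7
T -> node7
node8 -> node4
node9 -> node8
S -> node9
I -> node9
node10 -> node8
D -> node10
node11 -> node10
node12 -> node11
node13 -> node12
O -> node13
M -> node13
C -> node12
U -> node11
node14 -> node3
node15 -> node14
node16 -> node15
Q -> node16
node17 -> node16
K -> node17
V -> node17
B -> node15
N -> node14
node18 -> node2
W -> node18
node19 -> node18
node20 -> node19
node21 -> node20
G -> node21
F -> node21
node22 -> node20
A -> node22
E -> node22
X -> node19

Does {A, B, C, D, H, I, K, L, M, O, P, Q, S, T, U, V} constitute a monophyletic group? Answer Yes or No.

No

The MRCA of the listed taxa subtends (((((L,P),(H,T)),((S,I),(D,(((O,M),C),U)))),(((Q,(K,V)),B),N)),(W,(((G,F),(A,E)),X))).
That clade also contains E, F, G, N, W, X, which are not in the proposed group, so the group is not monophyletic.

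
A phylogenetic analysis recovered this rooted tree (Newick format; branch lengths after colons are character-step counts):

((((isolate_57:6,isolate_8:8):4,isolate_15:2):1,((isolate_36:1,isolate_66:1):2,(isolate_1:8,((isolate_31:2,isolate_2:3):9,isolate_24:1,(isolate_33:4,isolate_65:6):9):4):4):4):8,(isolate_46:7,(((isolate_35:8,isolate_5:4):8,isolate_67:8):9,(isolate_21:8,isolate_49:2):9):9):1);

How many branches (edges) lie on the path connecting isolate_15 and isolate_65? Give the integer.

7

The MRCA of isolate_15 and isolate_65 is the node subtending (((isolate_57,isolate_8),isolate_15),((isolate_36,isolate_66),(isolate_1,((isolate_31,isolate_2),isolate_24,(isolate_33,isolate_65))))).
From isolate_15 up to that node: 2 branches. From isolate_65 up to the same node: 5 branches. Total: 2 + 5 = 7.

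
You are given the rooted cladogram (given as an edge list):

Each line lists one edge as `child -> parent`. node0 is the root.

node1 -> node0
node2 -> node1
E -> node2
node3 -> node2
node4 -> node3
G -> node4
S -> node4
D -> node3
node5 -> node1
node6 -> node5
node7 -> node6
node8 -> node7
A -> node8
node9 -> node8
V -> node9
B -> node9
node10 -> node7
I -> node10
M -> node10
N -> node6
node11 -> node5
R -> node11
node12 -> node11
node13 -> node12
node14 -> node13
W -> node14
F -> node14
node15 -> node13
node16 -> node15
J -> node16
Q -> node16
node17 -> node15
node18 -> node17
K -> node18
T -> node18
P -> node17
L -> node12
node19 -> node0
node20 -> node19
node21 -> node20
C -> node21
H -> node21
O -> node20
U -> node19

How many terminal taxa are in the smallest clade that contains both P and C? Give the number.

The MRCA of P and C is the root, so the clade is the entire tree.
That clade contains 23 terminal taxa: A, B, C, D, E, F, G, H, I, J, K, L, M, N, O, P, Q, R, S, T, U, V, W.

23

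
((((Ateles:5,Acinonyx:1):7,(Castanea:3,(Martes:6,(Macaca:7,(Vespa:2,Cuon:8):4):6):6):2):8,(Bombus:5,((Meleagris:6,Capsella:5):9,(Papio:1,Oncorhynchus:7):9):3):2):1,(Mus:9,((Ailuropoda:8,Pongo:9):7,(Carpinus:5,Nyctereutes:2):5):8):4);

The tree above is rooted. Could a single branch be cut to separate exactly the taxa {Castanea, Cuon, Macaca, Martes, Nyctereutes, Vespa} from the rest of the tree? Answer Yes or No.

The MRCA of the listed taxa is the root, so the smallest clade containing them is the whole tree.
That clade also contains Acinonyx, Ailuropoda, Ateles, Bombus, Capsella, Carpinus, Meleagris, Mus, Oncorhynchus, Papio, Pongo, which are not in the proposed group, so the group is not monophyletic.

No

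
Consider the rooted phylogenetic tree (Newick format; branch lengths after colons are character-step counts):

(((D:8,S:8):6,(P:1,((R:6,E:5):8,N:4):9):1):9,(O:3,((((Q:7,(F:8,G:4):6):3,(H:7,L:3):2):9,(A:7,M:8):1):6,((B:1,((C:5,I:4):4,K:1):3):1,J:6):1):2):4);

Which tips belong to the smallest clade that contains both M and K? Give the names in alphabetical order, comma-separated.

Tracing M: it sits inside (A,M).
Tracing K: it sits inside ((C,I),K).
The smallest clade enclosing both is ((((Q,(F,G)),(H,L)),(A,M)),((B,((C,I),K)),J)); the answer is its 12 terminal taxa in alphabetical order.

A, B, C, F, G, H, I, J, K, L, M, Q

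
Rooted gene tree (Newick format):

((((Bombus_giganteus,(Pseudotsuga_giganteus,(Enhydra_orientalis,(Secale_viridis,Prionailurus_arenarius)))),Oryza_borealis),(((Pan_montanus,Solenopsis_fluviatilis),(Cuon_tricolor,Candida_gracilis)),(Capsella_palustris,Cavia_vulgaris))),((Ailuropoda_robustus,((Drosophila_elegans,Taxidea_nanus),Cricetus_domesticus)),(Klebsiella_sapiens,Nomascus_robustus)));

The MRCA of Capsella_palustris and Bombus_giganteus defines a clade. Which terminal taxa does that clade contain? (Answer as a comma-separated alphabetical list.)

Tracing Capsella_palustris: it sits inside (Capsella_palustris,Cavia_vulgaris).
Tracing Bombus_giganteus: it sits inside (Bombus_giganteus,(Pseudotsuga_giganteus,(Enhydra_orientalis,(Secale_viridis,Prionailurus_arenarius)))).
The smallest clade enclosing both is (((Bombus_giganteus,(Pseudotsuga_giganteus,(Enhydra_orientalis,(Secale_viridis,Prionailurus_arenarius)))),Oryza_borealis),(((Pan_montanus,Solenopsis_fluviatilis),(Cuon_tricolor,Candida_gracilis)),(Capsella_palustris,Cavia_vulgaris))); the answer is its 12 terminal taxa in alphabetical order.

Bombus_giganteus, Candida_gracilis, Capsella_palustris, Cavia_vulgaris, Cuon_tricolor, Enhydra_orientalis, Oryza_borealis, Pan_montanus, Prionailurus_arenarius, Pseudotsuga_giganteus, Secale_viridis, Solenopsis_fluviatilis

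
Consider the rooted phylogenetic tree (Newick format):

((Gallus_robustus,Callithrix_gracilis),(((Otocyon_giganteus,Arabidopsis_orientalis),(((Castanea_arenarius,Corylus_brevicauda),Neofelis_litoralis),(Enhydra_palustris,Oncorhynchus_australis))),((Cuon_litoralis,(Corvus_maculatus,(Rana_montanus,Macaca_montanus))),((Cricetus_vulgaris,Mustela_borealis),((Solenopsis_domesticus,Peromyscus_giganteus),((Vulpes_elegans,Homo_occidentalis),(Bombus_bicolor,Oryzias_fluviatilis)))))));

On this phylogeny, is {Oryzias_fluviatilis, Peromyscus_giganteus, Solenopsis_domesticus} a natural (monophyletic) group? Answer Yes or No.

The MRCA of the listed taxa subtends ((Solenopsis_domesticus,Peromyscus_giganteus),((Vulpes_elegans,Homo_occidentalis),(Bombus_bicolor,Oryzias_fluviatilis))).
That clade also contains Bombus_bicolor, Homo_occidentalis, Vulpes_elegans, which are not in the proposed group, so the group is not monophyletic.

No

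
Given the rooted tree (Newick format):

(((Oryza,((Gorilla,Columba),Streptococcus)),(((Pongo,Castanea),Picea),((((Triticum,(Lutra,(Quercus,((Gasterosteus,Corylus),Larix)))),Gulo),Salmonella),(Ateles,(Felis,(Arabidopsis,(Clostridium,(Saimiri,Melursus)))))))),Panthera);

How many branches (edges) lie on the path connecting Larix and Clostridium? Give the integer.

The MRCA of Larix and Clostridium is the node subtending ((((Triticum,(Lutra,(Quercus,((Gasterosteus,Corylus),Larix)))),Gulo),Salmonella),(Ateles,(Felis,(Arabidopsis,(Clostridium,(Saimiri,Melursus)))))).
From Larix up to that node: 7 branches. From Clostridium up to the same node: 5 branches. Total: 7 + 5 = 12.

12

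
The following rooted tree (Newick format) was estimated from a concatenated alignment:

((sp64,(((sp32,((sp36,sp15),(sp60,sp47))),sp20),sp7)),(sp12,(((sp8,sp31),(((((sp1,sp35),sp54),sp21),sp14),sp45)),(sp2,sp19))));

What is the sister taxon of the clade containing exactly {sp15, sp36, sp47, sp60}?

sp32

The clade containing exactly {sp15, sp36, sp47, sp60} attaches to the tree at the node subtending (sp32,((sp36,sp15),(sp60,sp47))).
The other lineage descending from that same node — the sister group — is the single tip sp32.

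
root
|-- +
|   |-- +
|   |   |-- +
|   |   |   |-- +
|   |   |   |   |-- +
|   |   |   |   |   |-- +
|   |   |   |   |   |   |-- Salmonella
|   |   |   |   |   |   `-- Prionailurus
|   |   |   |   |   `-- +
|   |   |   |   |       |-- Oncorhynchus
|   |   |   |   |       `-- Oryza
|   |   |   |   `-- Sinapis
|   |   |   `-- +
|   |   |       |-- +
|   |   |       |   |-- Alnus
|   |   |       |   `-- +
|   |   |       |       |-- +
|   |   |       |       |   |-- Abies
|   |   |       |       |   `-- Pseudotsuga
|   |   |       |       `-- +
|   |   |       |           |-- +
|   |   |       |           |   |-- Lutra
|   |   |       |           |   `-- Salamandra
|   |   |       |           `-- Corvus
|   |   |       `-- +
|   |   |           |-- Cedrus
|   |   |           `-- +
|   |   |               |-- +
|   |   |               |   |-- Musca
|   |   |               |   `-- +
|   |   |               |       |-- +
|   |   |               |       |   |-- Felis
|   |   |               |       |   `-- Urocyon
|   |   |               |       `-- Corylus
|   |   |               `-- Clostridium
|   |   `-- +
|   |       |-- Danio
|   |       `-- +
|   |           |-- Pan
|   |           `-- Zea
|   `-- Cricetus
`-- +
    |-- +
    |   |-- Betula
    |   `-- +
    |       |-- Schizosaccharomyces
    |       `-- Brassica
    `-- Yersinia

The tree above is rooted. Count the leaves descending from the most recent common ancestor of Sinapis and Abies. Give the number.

17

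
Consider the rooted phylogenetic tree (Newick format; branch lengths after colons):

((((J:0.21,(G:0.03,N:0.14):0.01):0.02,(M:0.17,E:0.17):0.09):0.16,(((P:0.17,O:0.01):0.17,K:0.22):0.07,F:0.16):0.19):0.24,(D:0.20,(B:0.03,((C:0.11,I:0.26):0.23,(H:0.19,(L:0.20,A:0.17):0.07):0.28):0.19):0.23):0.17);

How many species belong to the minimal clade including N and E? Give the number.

5

The MRCA of N and E is the node subtending ((J,(G,N)),(M,E)).
That clade contains 5 terminal taxa: E, G, J, M, N.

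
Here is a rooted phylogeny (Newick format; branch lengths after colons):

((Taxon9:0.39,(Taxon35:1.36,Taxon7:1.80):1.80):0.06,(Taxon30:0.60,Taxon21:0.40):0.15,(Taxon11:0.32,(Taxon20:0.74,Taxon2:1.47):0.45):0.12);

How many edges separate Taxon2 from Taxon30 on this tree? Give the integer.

5

The MRCA of Taxon2 and Taxon30 is the root of the tree.
From Taxon2 up to that node: 3 branches. From Taxon30 up to the same node: 2 branches. Total: 3 + 2 = 5.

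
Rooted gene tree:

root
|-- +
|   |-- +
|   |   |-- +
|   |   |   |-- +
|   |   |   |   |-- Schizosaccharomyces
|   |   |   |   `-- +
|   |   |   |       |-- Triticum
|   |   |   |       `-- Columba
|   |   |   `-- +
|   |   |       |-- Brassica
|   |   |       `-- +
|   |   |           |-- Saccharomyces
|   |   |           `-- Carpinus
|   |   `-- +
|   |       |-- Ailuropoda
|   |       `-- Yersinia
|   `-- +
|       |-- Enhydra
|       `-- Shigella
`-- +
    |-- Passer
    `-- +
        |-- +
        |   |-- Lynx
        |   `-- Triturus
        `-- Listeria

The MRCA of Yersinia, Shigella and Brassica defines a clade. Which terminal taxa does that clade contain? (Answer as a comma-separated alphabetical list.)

Ailuropoda, Brassica, Carpinus, Columba, Enhydra, Saccharomyces, Schizosaccharomyces, Shigella, Triticum, Yersinia

Tracing Yersinia: it sits inside (Ailuropoda,Yersinia).
Tracing Shigella: it sits inside (Enhydra,Shigella).
Tracing Brassica: it sits inside (Brassica,(Saccharomyces,Carpinus)).
The smallest clade enclosing all 3 is ((((Schizosaccharomyces,(Triticum,Columba)),(Brassica,(Saccharomyces,Carpinus))),(Ailuropoda,Yersinia)),(Enhydra,Shigella)); the answer is its 10 terminal taxa in alphabetical order.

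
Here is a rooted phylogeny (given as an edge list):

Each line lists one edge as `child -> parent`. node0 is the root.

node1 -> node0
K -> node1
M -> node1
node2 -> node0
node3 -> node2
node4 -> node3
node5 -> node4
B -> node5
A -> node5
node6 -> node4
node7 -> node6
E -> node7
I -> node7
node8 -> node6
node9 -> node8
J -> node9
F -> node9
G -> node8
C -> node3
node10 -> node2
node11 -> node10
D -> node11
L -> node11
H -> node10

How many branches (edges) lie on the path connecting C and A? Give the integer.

The MRCA of C and A is the node subtending (((B,A),((E,I),((J,F),G))),C).
From C up to that node: 1 branch. From A up to the same node: 3 branches. Total: 1 + 3 = 4.

4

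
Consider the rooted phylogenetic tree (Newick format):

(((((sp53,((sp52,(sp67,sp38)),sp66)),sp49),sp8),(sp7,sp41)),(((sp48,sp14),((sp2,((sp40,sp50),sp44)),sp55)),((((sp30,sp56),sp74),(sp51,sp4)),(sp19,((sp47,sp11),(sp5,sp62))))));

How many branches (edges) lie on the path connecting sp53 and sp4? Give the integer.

10

The MRCA of sp53 and sp4 is the root of the tree.
From sp53 up to that node: 5 branches. From sp4 up to the same node: 5 branches. Total: 5 + 5 = 10.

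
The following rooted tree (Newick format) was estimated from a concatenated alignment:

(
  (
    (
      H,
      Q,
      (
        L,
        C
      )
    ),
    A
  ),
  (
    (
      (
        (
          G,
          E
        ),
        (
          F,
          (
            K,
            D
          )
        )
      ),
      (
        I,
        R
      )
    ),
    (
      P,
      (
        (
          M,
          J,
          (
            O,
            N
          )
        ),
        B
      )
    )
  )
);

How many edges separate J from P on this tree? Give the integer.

4

The MRCA of J and P is the node subtending (P,((M,J,(O,N)),B)).
From J up to that node: 3 branches. From P up to the same node: 1 branch. Total: 3 + 1 = 4.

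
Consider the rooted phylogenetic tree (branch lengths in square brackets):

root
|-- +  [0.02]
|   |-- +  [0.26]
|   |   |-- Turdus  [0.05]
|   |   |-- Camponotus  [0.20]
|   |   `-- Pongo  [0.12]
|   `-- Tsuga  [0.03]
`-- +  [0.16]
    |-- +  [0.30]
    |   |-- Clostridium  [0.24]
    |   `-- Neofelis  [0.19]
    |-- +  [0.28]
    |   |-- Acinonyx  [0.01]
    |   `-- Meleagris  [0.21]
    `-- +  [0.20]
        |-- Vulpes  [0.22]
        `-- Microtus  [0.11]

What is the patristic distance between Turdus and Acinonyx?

The path runs Turdus → … → MRCA → … → Acinonyx; the MRCA is the root of the tree.
Branch lengths along that path: 0.05 + 0.26 + 0.02 + 0.16 + 0.28 + 0.01 = 0.78.

0.78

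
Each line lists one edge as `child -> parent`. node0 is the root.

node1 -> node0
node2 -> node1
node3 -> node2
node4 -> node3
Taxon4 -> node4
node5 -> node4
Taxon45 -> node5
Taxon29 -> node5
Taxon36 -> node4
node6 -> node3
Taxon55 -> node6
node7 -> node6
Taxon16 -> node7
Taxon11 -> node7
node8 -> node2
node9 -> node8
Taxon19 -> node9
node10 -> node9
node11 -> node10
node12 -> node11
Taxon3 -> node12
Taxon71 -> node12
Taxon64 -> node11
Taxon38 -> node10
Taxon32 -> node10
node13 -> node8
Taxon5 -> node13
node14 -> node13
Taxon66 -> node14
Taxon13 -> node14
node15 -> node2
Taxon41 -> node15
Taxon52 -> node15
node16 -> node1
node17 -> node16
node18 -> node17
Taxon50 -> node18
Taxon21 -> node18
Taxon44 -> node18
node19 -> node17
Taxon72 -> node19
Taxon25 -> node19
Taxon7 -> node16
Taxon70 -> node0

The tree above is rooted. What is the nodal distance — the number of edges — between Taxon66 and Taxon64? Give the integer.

7

The MRCA of Taxon66 and Taxon64 is the node subtending ((Taxon19,(((Taxon3,Taxon71),Taxon64),Taxon38,Taxon32)),(Taxon5,(Taxon66,Taxon13))).
From Taxon66 up to that node: 3 branches. From Taxon64 up to the same node: 4 branches. Total: 3 + 4 = 7.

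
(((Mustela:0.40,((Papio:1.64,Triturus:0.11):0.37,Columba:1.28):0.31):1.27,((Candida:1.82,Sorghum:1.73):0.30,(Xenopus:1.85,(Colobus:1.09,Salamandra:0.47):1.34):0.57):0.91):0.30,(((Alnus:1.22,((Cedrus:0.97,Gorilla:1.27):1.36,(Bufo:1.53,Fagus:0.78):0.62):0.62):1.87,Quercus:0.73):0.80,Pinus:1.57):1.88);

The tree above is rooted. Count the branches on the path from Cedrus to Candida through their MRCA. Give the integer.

10

The MRCA of Cedrus and Candida is the root of the tree.
From Cedrus up to that node: 6 branches. From Candida up to the same node: 4 branches. Total: 6 + 4 = 10.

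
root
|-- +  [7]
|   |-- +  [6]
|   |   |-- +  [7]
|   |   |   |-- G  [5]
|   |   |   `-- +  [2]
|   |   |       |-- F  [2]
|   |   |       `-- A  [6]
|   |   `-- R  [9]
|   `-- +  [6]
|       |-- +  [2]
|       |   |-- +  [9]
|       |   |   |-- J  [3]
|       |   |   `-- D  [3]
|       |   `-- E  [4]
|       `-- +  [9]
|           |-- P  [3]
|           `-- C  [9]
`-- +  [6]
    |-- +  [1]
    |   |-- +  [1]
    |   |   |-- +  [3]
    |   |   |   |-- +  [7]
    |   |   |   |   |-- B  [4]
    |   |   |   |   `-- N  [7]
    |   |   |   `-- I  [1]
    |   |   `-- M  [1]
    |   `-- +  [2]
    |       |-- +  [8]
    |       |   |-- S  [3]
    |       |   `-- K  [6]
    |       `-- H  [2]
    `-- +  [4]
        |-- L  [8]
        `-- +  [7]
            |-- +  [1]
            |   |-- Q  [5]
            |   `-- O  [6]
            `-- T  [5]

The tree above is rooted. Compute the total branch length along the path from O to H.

23

The path runs O → … → MRCA → … → H; the MRCA is the node subtending (((((B,N),I),M),((S,K),H)),(L,((Q,O),T))).
Branch lengths along that path: 6 + 1 + 7 + 4 + 1 + 2 + 2 = 23.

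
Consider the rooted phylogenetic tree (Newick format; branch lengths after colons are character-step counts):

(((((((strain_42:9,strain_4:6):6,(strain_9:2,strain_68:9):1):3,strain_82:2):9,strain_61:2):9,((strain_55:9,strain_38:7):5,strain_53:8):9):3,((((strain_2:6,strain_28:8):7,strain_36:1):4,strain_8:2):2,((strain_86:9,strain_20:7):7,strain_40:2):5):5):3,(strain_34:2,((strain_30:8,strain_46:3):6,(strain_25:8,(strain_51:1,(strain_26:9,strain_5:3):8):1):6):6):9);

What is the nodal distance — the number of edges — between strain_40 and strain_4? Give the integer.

The MRCA of strain_40 and strain_4 is the node subtending ((((((strain_42,strain_4),(strain_9,strain_68)),strain_82),strain_61),((strain_55,strain_38),strain_53)),((((strain_2,strain_28),strain_36),strain_8),((strain_86,strain_20),strain_40))).
From strain_40 up to that node: 3 branches. From strain_4 up to the same node: 6 branches. Total: 3 + 6 = 9.

9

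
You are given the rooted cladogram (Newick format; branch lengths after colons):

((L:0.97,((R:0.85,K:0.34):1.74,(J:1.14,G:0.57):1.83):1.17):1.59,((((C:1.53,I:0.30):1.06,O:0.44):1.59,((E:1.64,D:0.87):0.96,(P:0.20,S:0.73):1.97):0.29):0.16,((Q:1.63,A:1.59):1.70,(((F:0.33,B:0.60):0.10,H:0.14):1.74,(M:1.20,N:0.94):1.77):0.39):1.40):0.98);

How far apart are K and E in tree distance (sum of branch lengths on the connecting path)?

8.87

The path runs K → … → MRCA → … → E; the MRCA is the root of the tree.
Branch lengths along that path: 0.34 + 1.74 + 1.17 + 1.59 + 0.98 + 0.16 + 0.29 + 0.96 + 1.64 = 8.87.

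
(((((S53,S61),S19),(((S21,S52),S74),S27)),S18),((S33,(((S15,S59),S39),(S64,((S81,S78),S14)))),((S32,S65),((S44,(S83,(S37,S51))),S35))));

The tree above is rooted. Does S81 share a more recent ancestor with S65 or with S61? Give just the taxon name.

S65

The MRCA of S81 and S65 subtends ((S33,(((S15,S59),S39),(S64,((S81,S78),S14)))),((S32,S65),((S44,(S83,(S37,S51))),S35))) (15 taxa).
The MRCA of S81 and S61 is the root, subtending the entire tree (23 taxa).
The first is nested inside the second, so S81 shares a more recent common ancestor with S65.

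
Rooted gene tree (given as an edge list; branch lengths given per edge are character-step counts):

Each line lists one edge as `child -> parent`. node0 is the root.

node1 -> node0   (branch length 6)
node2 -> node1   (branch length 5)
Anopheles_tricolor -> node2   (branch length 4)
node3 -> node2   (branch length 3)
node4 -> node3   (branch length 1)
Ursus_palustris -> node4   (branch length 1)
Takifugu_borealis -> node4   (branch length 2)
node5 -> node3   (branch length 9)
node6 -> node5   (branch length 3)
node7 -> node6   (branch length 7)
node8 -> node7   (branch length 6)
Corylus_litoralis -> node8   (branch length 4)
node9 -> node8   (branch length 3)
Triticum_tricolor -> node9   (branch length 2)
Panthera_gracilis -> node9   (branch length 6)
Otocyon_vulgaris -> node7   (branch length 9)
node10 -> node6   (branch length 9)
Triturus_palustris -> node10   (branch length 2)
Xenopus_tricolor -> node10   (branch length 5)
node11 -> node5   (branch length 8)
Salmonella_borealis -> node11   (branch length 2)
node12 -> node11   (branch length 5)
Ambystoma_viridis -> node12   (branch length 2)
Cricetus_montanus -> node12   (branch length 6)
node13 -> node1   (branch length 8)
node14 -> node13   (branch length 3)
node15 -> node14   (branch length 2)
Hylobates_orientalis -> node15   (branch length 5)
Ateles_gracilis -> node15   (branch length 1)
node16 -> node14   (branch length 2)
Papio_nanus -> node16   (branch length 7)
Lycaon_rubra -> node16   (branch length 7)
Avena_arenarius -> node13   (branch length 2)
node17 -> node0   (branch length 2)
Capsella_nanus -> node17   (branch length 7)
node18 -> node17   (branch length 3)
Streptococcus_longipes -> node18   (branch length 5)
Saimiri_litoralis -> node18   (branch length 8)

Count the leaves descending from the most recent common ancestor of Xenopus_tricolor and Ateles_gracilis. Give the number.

The MRCA of Xenopus_tricolor and Ateles_gracilis is the node subtending ((Anopheles_tricolor,((Ursus_palustris,Takifugu_borealis),((((Corylus_litoralis,(Triticum_tricolor,Panthera_gracilis)),Otocyon_vulgaris),(Triturus_palustris,Xenopus_tricolor)),(Salmonella_borealis,(Ambystoma_viridis,Cricetus_montanus))))),(((Hylobates_orientalis,Ateles_gracilis),(Papio_nanus,Lycaon_rubra)),Avena_arenarius)).
That clade contains 17 terminal taxa: Ambystoma_viridis, Anopheles_tricolor, Ateles_gracilis, Avena_arenarius, Corylus_litoralis, Cricetus_montanus, Hylobates_orientalis, Lycaon_rubra, Otocyon_vulgaris, Panthera_gracilis, Papio_nanus, Salmonella_borealis, Takifugu_borealis, Triticum_tricolor, Triturus_palustris, Ursus_palustris, Xenopus_tricolor.

17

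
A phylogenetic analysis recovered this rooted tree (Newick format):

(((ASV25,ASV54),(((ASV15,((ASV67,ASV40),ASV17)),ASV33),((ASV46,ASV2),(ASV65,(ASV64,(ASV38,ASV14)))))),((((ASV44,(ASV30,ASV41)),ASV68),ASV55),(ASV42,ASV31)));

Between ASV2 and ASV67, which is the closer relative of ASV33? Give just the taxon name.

ASV67

The MRCA of ASV33 and ASV67 subtends ((ASV15,((ASV67,ASV40),ASV17)),ASV33) (5 taxa).
The MRCA of ASV33 and ASV2 subtends (((ASV15,((ASV67,ASV40),ASV17)),ASV33),((ASV46,ASV2),(ASV65,(ASV64,(ASV38,ASV14))))) (11 taxa).
The first is nested inside the second, so ASV33 shares a more recent common ancestor with ASV67.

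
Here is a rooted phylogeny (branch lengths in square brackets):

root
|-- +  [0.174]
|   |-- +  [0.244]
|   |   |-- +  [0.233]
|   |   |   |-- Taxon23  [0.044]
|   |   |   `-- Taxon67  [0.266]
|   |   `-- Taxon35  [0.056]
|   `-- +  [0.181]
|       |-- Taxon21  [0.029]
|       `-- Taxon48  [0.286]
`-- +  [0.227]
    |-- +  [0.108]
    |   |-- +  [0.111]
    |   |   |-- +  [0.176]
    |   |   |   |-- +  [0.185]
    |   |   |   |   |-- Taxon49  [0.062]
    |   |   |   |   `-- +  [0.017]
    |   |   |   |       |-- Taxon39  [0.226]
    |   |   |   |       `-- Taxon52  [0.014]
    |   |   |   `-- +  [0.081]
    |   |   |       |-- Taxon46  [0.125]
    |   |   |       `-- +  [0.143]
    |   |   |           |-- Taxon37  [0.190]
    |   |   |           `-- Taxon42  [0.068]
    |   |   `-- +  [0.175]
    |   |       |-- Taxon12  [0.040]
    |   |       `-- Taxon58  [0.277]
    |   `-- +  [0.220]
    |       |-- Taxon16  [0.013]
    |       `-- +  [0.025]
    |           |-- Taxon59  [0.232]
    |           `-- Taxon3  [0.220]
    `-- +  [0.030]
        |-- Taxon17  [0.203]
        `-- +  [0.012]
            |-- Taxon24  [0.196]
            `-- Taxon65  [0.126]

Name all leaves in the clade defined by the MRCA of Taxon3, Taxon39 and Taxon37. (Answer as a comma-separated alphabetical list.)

Tracing Taxon3: it sits inside (Taxon59,Taxon3).
Tracing Taxon39: it sits inside (Taxon39,Taxon52).
Tracing Taxon37: it sits inside (Taxon37,Taxon42).
The smallest clade enclosing all 3 is ((((Taxon49,(Taxon39,Taxon52)),(Taxon46,(Taxon37,Taxon42))),(Taxon12,Taxon58)),(Taxon16,(Taxon59,Taxon3))); the answer is its 11 terminal taxa in alphabetical order.

Taxon12, Taxon16, Taxon3, Taxon37, Taxon39, Taxon42, Taxon46, Taxon49, Taxon52, Taxon58, Taxon59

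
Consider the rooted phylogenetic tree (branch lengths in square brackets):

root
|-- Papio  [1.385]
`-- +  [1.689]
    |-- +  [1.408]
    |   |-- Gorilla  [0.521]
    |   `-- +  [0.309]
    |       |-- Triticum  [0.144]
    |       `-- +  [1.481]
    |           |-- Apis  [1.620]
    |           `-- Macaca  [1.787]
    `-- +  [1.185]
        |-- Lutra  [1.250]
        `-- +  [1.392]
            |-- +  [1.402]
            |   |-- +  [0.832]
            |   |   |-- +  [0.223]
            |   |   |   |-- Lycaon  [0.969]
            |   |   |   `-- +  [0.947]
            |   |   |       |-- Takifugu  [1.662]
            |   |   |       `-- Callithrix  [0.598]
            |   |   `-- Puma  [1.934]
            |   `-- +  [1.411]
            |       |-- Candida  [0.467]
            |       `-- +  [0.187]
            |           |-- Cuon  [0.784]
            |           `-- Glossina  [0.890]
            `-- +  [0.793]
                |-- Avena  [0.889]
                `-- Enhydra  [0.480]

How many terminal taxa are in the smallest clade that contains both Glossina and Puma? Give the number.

7

The MRCA of Glossina and Puma is the node subtending (((Lycaon,(Takifugu,Callithrix)),Puma),(Candida,(Cuon,Glossina))).
That clade contains 7 terminal taxa: Callithrix, Candida, Cuon, Glossina, Lycaon, Puma, Takifugu.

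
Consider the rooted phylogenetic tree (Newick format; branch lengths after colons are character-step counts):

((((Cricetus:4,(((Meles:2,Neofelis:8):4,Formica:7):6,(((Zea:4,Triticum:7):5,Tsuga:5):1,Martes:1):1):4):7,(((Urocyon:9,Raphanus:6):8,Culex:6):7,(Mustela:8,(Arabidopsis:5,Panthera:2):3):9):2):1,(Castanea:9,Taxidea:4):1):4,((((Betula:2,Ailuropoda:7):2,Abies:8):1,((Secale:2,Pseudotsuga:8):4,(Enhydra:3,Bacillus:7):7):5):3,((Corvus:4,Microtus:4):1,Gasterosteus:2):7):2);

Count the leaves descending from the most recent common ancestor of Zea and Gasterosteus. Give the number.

The MRCA of Zea and Gasterosteus is the root, so the clade is the entire tree.
That clade contains 26 terminal taxa: Abies, Ailuropoda, Arabidopsis, Bacillus, Betula, Castanea, Corvus, Cricetus, Culex, Enhydra, Formica, Gasterosteus, Martes, Meles, Microtus, Mustela, Neofelis, Panthera, Pseudotsuga, Raphanus, Secale, Taxidea, Triticum, Tsuga, Urocyon, Zea.

26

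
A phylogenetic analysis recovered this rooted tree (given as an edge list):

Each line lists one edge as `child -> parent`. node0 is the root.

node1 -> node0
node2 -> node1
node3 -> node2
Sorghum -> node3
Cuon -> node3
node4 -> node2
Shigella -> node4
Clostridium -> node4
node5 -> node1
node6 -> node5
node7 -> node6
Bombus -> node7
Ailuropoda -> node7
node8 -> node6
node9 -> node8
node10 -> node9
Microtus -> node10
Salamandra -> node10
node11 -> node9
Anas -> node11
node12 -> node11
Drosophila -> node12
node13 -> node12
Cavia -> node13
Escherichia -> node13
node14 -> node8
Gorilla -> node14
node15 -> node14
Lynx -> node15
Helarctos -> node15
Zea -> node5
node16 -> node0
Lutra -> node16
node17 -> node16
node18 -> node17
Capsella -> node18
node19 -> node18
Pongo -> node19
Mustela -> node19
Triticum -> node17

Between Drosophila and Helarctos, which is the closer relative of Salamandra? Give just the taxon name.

The MRCA of Salamandra and Drosophila subtends ((Microtus,Salamandra),(Anas,(Drosophila,(Cavia,Escherichia)))) (6 taxa).
The MRCA of Salamandra and Helarctos subtends (((Microtus,Salamandra),(Anas,(Drosophila,(Cavia,Escherichia)))),(Gorilla,(Lynx,Helarctos))) (9 taxa).
The first is nested inside the second, so Salamandra shares a more recent common ancestor with Drosophila.

Drosophila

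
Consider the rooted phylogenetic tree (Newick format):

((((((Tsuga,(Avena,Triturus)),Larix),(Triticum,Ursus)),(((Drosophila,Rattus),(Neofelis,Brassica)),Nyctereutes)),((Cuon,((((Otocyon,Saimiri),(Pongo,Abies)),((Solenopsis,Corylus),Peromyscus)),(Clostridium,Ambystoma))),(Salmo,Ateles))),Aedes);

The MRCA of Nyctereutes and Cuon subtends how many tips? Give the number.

The MRCA of Nyctereutes and Cuon is the node subtending (((((Tsuga,(Avena,Triturus)),Larix),(Triticum,Ursus)),(((Drosophila,Rattus),(Neofelis,Brassica)),Nyctereutes)),((Cuon,((((Otocyon,Saimiri),(Pongo,Abies)),((Solenopsis,Corylus),Peromyscus)),(Clostridium,Ambystoma))),(Salmo,Ateles))).
That clade contains 23 terminal taxa: Abies, Ambystoma, Ateles, Avena, Brassica, Clostridium, Corylus, Cuon, Drosophila, Larix, Neofelis, Nyctereutes, Otocyon, Peromyscus, Pongo, Rattus, Saimiri, Salmo, Solenopsis, Triticum, Triturus, Tsuga, Ursus.

23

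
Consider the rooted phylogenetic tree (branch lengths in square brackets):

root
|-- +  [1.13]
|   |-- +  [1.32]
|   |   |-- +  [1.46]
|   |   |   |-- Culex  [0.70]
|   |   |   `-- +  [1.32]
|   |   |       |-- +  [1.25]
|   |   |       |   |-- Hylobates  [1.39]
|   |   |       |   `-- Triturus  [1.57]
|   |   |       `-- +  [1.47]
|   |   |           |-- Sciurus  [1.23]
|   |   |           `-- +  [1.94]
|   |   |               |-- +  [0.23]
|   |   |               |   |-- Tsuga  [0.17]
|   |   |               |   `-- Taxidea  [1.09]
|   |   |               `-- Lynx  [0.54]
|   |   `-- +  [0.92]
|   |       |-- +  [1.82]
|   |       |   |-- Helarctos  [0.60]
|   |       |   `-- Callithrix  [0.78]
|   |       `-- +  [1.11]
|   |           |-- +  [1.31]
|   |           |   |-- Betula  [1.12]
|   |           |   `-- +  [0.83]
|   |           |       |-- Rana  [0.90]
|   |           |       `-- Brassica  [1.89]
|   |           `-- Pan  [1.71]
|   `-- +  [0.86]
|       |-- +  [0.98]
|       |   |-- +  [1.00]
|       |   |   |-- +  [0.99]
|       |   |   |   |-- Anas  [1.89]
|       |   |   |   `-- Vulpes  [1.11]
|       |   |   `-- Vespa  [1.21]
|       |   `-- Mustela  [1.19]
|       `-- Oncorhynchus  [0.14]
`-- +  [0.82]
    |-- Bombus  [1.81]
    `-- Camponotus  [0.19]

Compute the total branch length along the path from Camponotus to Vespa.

6.19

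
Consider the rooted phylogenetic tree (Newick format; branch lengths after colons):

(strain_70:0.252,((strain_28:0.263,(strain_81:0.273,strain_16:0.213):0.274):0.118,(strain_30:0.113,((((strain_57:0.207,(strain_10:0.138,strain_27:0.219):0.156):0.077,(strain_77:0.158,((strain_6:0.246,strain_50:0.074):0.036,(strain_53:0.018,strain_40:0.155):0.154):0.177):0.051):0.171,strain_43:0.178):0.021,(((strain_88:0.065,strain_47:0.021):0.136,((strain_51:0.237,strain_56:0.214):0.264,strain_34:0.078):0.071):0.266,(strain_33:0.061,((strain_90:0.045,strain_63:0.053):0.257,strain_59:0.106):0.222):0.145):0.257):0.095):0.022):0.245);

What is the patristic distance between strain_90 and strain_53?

The path runs strain_90 → … → MRCA → … → strain_53; the MRCA is the node subtending ((((strain_57,(strain_10,strain_27)),(strain_77,((strain_6,strain_50),(strain_53,strain_40)))),strain_43),(((strain_88,strain_47),((strain_51,strain_56),strain_34)),(strain_33,((strain_90,strain_63),strain_59)))).
Branch lengths along that path: 0.045 + 0.257 + 0.222 + 0.145 + 0.257 + 0.021 + 0.171 + 0.051 + 0.177 + 0.154 + 0.018 = 1.518.

1.518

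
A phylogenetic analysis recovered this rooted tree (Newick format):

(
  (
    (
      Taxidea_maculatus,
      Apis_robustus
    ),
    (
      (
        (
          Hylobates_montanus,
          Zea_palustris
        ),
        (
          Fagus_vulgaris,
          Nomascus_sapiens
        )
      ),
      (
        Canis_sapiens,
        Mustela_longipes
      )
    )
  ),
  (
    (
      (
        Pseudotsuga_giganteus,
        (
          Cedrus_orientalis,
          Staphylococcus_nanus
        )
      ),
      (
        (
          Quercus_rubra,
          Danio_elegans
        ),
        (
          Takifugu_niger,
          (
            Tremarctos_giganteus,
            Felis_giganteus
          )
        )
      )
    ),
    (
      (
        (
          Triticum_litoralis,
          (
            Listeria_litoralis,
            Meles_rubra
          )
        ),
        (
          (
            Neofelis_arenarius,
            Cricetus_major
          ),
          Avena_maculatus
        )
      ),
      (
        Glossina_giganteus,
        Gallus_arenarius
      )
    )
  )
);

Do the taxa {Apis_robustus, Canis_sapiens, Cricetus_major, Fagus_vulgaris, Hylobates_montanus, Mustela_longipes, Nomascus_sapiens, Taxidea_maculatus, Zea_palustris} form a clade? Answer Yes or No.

No

The MRCA of the listed taxa is the root, so the smallest clade containing them is the whole tree.
That clade also contains Avena_maculatus, Cedrus_orientalis, Danio_elegans, Felis_giganteus, Gallus_arenarius, Glossina_giganteus, Listeria_litoralis, Meles_rubra, Neofelis_arenarius, Pseudotsuga_giganteus, Quercus_rubra, Staphylococcus_nanus, Takifugu_niger, Tremarctos_giganteus, Triticum_litoralis, which are not in the proposed group, so the group is not monophyletic.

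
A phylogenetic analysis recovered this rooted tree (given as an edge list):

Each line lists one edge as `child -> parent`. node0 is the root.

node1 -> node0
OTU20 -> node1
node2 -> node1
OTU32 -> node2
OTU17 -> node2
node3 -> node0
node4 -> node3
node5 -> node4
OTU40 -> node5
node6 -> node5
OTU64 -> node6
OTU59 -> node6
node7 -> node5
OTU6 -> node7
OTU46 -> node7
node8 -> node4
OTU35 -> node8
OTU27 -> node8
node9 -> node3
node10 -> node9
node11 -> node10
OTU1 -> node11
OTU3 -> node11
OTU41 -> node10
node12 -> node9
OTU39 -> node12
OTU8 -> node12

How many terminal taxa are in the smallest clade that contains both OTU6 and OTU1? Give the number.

12

The MRCA of OTU6 and OTU1 is the node subtending (((OTU40,(OTU64,OTU59),(OTU6,OTU46)),(OTU35,OTU27)),(((OTU1,OTU3),OTU41),(OTU39,OTU8))).
That clade contains 12 terminal taxa: OTU1, OTU27, OTU3, OTU35, OTU39, OTU40, OTU41, OTU46, OTU59, OTU6, OTU64, OTU8.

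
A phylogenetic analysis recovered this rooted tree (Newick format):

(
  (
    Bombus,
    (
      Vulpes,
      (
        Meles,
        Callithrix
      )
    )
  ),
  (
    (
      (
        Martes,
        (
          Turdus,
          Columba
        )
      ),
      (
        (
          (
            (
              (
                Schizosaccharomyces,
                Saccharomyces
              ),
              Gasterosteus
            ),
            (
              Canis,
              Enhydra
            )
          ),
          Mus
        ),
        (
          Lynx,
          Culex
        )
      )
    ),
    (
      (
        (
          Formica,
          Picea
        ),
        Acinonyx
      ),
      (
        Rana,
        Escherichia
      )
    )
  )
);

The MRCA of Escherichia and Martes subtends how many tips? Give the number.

16

The MRCA of Escherichia and Martes is the node subtending (((Martes,(Turdus,Columba)),(((((Schizosaccharomyces,Saccharomyces),Gasterosteus),(Canis,Enhydra)),Mus),(Lynx,Culex))),(((Formica,Picea),Acinonyx),(Rana,Escherichia))).
That clade contains 16 terminal taxa: Acinonyx, Canis, Columba, Culex, Enhydra, Escherichia, Formica, Gasterosteus, Lynx, Martes, Mus, Picea, Rana, Saccharomyces, Schizosaccharomyces, Turdus.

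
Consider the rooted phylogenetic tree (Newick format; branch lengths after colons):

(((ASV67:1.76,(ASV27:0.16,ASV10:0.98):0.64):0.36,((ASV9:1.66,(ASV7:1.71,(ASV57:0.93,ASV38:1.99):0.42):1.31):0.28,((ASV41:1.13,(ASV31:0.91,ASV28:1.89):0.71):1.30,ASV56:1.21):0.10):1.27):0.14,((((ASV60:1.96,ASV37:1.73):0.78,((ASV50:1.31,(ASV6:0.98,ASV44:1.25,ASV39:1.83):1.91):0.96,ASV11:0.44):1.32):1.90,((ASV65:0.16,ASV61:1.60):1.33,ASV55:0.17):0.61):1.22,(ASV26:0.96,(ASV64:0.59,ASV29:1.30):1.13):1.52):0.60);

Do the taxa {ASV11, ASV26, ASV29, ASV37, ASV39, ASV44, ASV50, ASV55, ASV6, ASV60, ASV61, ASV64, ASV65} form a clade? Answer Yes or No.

The most recent common ancestor of these taxa subtends ((((ASV60,ASV37),((ASV50,(ASV6,ASV44,ASV39)),ASV11)),((ASV65,ASV61),ASV55)),(ASV26,(ASV64,ASV29))).
That clade has exactly 13 tips — every listed taxon and nothing else — so the group is monophyletic.

Yes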